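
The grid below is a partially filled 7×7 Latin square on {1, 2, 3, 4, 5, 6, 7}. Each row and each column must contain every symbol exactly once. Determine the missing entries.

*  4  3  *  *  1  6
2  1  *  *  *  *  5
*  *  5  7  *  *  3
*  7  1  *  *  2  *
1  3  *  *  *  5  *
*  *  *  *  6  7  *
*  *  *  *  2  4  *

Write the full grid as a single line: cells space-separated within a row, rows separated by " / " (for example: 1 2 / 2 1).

7 4 3 2 5 1 6 / 2 1 6 4 7 3 5 / 4 2 5 7 1 6 3 / 6 7 1 5 3 2 4 / 1 3 2 6 4 5 7 / 3 5 4 1 6 7 2 / 5 6 7 3 2 4 1

row 3 has {3,5,7}; column 6 has {1,2,4,5,7} — only 6 is left for (r3,c6).
row 4 has {1,2,7}; column 7 has {3,5,6} — only 4 is left for (r4,c7).
row 2 has {1,2,5}; column 6 has {1,2,4,5,6,7} — only 3 is left for (r2,c6).
row 3 has {3,5,6,7}; column 1 has {1,2} — only 4 is left for (r3,c1).
row 3 has {3,4,5,6,7}; column 2 has {1,3,4,7} — only 2 is left for (r3,c2).
row 3 has {2,3,4,5,6,7}; column 5 has {2,6} — only 1 is left for (r3,c5).
row 6 has {6,7}; column 2 has {1,2,3,4,7} — only 5 is left for (r6,c2).
row 7 has {2,4}; column 2 has {1,2,3,4,5,7} — only 6 is left for (r7,c2).
row 7 has {2,4,6}; column 3 has {1,3,5} — only 7 is left for (r7,c3).
row 7 has {2,4,6,7}; column 7 has {3,4,5,6} — only 1 is left for (r7,c7).
row 6 has {5,6,7}; column 1 has {1,2,4} — only 3 is left for (r6,c1).
row 6 has {3,5,6,7}; column 7 has {1,3,4,5,6} — only 2 is left for (r6,c7).
row 7 has {1,2,4,6,7}; column 1 has {1,2,3,4} — only 5 is left for (r7,c1).
row 7 has {1,2,4,5,6,7}; column 4 has {7} — only 3 is left for (r7,c4).
row 1 has {1,3,4,6}; column 1 has {1,2,3,4,5} — only 7 is left for (r1,c1).
row 1 has {1,3,4,6,7}; column 5 has {1,2,6} — only 5 is left for (r1,c5).
row 4 has {1,2,4,7}; column 1 has {1,2,3,4,5,7} — only 6 is left for (r4,c1).
row 4 has {1,2,4,6,7}; column 4 has {3,7} — only 5 is left for (r4,c4).
row 4 has {1,2,4,5,6,7}; column 5 has {1,2,5,6} — only 3 is left for (r4,c5).
row 5 has {1,3,5}; column 7 has {1,2,3,4,5,6} — only 7 is left for (r5,c7).
row 6 has {2,3,5,6,7}; column 3 has {1,3,5,7} — only 4 is left for (r6,c3).
row 6 has {2,3,4,5,6,7}; column 4 has {3,5,7} — only 1 is left for (r6,c4).
row 1 has {1,3,4,5,6,7}; column 4 has {1,3,5,7} — only 2 is left for (r1,c4).
row 2 has {1,2,3,5}; column 3 has {1,3,4,5,7} — only 6 is left for (r2,c3).
row 2 has {1,2,3,5,6}; column 4 has {1,2,3,5,7} — only 4 is left for (r2,c4).
row 2 has {1,2,3,4,5,6}; column 5 has {1,2,3,5,6} — only 7 is left for (r2,c5).
row 5 has {1,3,5,7}; column 3 has {1,3,4,5,6,7} — only 2 is left for (r5,c3).
row 5 has {1,2,3,5,7}; column 4 has {1,2,3,4,5,7} — only 6 is left for (r5,c4).
row 5 has {1,2,3,5,6,7}; column 5 has {1,2,3,5,6,7} — only 4 is left for (r5,c5).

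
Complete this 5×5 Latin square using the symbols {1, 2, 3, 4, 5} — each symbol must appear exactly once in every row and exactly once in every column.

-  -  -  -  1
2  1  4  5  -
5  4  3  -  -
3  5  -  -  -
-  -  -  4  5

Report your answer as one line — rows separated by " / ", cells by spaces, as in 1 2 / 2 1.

4 2 5 3 1 / 2 1 4 5 3 / 5 4 3 1 2 / 3 5 1 2 4 / 1 3 2 4 5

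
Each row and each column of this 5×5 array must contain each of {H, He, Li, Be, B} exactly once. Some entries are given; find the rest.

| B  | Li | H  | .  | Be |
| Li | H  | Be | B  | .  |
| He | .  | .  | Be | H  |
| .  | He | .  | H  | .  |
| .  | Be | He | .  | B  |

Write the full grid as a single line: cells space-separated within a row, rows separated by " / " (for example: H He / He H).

row 1 has {H,Li,Be,B}; column 4 has {H,Be,B} — only He is left for (r1,c4).
row 2 has {H,Li,Be,B}; column 5 has {H,Be,B} — only He is left for (r2,c5).
row 3 has {H,He,Be}; column 2 has {H,He,Li,Be} — only B is left for (r3,c2).
row 3 has {H,He,Be,B}; column 3 has {H,He,Be} — only Li is left for (r3,c3).
row 4 has {H,He}; column 1 has {He,Li,B} — only Be is left for (r4,c1).
row 4 has {H,He,Be}; column 3 has {H,He,Li,Be} — only B is left for (r4,c3).
row 4 has {H,He,Be,B}; column 5 has {H,He,Be,B} — only Li is left for (r4,c5).
row 5 has {He,Be,B}; column 1 has {He,Li,Be,B} — only H is left for (r5,c1).
row 5 has {H,He,Be,B}; column 4 has {H,He,Be,B} — only Li is left for (r5,c4).

B Li H He Be / Li H Be B He / He B Li Be H / Be He B H Li / H Be He Li B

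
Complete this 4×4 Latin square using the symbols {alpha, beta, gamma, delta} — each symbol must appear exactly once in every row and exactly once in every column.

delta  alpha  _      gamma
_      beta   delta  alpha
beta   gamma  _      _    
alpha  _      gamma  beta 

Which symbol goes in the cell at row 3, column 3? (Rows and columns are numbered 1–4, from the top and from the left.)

alpha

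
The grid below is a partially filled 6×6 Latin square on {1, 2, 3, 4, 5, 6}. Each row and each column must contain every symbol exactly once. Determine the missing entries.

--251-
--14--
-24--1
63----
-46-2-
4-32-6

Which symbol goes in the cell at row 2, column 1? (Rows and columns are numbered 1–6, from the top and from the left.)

2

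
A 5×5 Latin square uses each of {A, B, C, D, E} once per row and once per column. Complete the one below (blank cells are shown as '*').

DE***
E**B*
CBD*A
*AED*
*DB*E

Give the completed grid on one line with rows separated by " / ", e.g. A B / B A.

(r2,c2): row 2 has {B,E}; column 2 has {A,B,D,E}, so it must be C.
(r2,c3): row 2 has {B,C,E}; column 3 has {B,D,E}, so it must be A.
(r2,c5): row 2 has {A,B,C,E}; column 5 has {A,E}, so it must be D.
(r3,c4): row 3 has {A,B,C,D}; column 4 has {B,D}, so it must be E.
(r4,c1): row 4 has {A,D,E}; column 1 has {C,D,E}, so it must be B.
(r4,c5): row 4 has {A,B,D,E}; column 5 has {A,D,E}, so it must be C.
(r5,c1): row 5 has {B,D,E}; column 1 has {B,C,D,E}, so it must be A.
(r5,c4): row 5 has {A,B,D,E}; column 4 has {B,D,E}, so it must be C.
(r1,c3): row 1 has {D,E}; column 3 has {A,B,D,E}, so it must be C.
(r1,c4): row 1 has {C,D,E}; column 4 has {B,C,D,E}, so it must be A.
(r1,c5): row 1 has {A,C,D,E}; column 5 has {A,C,D,E}, so it must be B.

D E C A B / E C A B D / C B D E A / B A E D C / A D B C E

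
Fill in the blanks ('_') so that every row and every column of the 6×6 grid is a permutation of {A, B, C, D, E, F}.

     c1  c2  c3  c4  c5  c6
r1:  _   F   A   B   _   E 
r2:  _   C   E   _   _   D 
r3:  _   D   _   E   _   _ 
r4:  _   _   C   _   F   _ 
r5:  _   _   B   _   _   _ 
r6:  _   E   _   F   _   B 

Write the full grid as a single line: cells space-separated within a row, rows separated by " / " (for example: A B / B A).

C F A B D E / F C E A B D / B D F E A C / E B C D F A / D A B C E F / A E D F C B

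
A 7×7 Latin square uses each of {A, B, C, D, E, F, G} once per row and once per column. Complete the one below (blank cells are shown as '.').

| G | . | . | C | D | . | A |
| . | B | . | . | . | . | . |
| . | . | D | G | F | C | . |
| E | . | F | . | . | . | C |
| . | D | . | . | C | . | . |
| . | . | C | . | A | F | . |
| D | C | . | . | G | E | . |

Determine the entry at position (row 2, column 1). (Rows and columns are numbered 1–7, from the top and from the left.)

(r1,c6) = B
(r2,c5) = E
(r4,c5) = B
(r6,c1) = B
(r1,c3) = E
(r3,c1) = A
(r3,c2) = E
(r3,c7) = B
(r5,c1) = F
(r6,c2) = G
(r7,c7) = F
(r1,c2) = F
(r2,c1) = C

C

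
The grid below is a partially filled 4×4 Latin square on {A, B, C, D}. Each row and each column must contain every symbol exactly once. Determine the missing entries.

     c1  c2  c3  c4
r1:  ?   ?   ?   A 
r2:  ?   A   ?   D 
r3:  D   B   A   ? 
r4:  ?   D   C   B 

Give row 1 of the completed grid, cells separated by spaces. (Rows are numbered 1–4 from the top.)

B C D A

(r1,c2) = C
(r2,c3) = B
(r3,c4) = C
(r4,c1) = A
(r1,c1) = B
(r1,c3) = D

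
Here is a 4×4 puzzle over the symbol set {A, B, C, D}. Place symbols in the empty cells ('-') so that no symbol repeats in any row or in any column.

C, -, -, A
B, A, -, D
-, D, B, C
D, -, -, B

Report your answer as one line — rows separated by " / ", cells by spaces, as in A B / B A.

C B D A / B A C D / A D B C / D C A B

(r1,c2) = B
(r1,c3) = D
(r2,c3) = C
(r3,c1) = A
(r4,c2) = C
(r4,c3) = A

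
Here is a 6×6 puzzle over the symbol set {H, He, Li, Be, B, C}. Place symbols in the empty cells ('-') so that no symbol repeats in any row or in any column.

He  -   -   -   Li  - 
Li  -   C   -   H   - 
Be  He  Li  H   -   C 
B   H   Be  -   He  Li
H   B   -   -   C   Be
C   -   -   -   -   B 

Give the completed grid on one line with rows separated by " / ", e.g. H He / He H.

He C B Be Li H / Li Be C B H He / Be He Li H B C / B H Be C He Li / H B He Li C Be / C Li H He Be B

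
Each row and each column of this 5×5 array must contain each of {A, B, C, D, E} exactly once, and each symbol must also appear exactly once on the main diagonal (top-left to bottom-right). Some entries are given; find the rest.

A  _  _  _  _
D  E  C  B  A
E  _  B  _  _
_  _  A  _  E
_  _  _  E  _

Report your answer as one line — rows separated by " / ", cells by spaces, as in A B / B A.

A D E C B / D E C B A / E C B A D / C B A D E / B A D E C

(r5,c3) = D
(r5,c5) = C
(r1,c3) = E
(r3,c5) = D
(r4,c4) = D
(r5,c1) = B
(r5,c2) = A
(r1,c4) = C
(r1,c5) = B
(r3,c2) = C
(r3,c4) = A
(r4,c1) = C
(r4,c2) = B
(r1,c2) = D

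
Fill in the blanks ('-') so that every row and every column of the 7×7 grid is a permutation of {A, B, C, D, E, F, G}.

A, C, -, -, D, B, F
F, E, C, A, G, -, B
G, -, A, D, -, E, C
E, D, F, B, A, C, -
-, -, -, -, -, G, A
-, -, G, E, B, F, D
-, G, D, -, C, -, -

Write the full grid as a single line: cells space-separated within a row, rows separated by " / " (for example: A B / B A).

A C E G D B F / F E C A G D B / G B A D F E C / E D F B A C G / D F B C E G A / C A G E B F D / B G D F C A E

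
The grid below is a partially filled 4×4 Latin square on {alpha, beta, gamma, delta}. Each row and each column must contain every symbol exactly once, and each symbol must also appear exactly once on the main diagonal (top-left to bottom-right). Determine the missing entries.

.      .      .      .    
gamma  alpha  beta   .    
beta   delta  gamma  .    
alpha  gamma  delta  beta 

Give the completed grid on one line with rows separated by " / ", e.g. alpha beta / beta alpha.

Cell (r1,c1): row 1 is empty so far; column 1 has {alpha,beta,gamma}; the diagonal has {alpha,beta,gamma} → delta.
Cell (r1,c2): row 1 has {delta}; column 2 has {alpha,gamma,delta} → beta.
Cell (r1,c3): row 1 has {beta,delta}; column 3 has {beta,gamma,delta} → alpha.
Cell (r1,c4): row 1 has {alpha,beta,delta}; column 4 has {beta} → gamma.
Cell (r2,c4): row 2 has {alpha,beta,gamma}; column 4 has {beta,gamma} → delta.
Cell (r3,c4): row 3 has {beta,gamma,delta}; column 4 has {beta,gamma,delta} → alpha.

delta beta alpha gamma / gamma alpha beta delta / beta delta gamma alpha / alpha gamma delta beta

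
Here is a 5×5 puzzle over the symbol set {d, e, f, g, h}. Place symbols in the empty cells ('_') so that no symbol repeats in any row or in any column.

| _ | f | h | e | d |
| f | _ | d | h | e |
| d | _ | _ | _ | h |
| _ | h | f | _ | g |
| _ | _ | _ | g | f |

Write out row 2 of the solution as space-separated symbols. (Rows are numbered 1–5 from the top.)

row 1 has {d,e,f,h}; column 1 has {d,f} — only g is left for (r1,c1).
row 2 has {d,e,f,h}; column 2 has {f,h} — only g is left for (r2,c2).

f g d h e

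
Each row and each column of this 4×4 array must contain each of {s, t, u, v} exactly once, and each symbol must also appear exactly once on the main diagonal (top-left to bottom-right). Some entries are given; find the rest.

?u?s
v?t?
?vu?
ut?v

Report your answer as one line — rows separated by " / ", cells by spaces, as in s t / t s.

t u v s / v s t u / s v u t / u t s v

(r1,c1) = t
(r1,c3) = v
(r2,c2) = s
(r2,c4) = u
(r3,c1) = s
(r3,c4) = t
(r4,c3) = s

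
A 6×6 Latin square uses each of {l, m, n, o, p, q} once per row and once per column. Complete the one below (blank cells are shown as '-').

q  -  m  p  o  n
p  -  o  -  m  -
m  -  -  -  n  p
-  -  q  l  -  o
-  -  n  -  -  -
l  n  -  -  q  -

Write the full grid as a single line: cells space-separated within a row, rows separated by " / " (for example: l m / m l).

(r1,c2) = l
(r2,c2) = q
(r2,c4) = n
(r2,c6) = l
(r3,c2) = o
(r3,c3) = l
(r3,c4) = q
(r4,c1) = n
(r4,c5) = p
(r5,c1) = o
(r5,c4) = m
(r5,c5) = l
(r5,c6) = q
(r6,c3) = p
(r6,c4) = o
(r6,c6) = m
(r4,c2) = m
(r5,c2) = p

q l m p o n / p q o n m l / m o l q n p / n m q l p o / o p n m l q / l n p o q m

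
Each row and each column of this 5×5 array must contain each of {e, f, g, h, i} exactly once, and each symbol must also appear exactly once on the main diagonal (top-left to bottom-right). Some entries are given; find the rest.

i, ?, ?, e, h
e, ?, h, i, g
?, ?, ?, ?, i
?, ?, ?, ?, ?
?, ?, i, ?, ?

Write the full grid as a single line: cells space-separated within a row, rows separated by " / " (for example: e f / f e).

i g f e h / e f h i g / h e g f i / g i e h f / f h i g e

(r2,c2): row 2 has {e,g,h,i}; column 2 is empty so far; the diagonal has {i}, so it must be f.
(r5,c5): row 5 has {i}; column 5 has {g,h,i}; the diagonal has {f,i}, so it must be e.
(r1,c2): row 1 has {e,h,i}; column 2 has {f}, so it must be g.
(r1,c3): row 1 has {e,g,h,i}; column 3 has {h,i}, so it must be f.
(r3,c3): row 3 has {i}; column 3 has {f,h,i}; the diagonal has {e,f,i}, so it must be g.
(r4,c3): row 4 is empty so far; column 3 has {f,g,h,i}, so it must be e.
(r4,c4): row 4 has {e}; column 4 has {e,i}; the diagonal has {e,f,g,i}, so it must be h.
(r4,c5): row 4 has {e,h}; column 5 has {e,g,h,i}, so it must be f.
(r5,c2): row 5 has {e,i}; column 2 has {f,g}, so it must be h.
(r3,c2): row 3 has {g,i}; column 2 has {f,g,h}, so it must be e.
(r3,c4): row 3 has {e,g,i}; column 4 has {e,h,i}, so it must be f.
(r4,c1): row 4 has {e,f,h}; column 1 has {e,i}, so it must be g.
(r4,c2): row 4 has {e,f,g,h}; column 2 has {e,f,g,h}, so it must be i.
(r5,c1): row 5 has {e,h,i}; column 1 has {e,g,i}, so it must be f.
(r5,c4): row 5 has {e,f,h,i}; column 4 has {e,f,h,i}, so it must be g.
(r3,c1): row 3 has {e,f,g,i}; column 1 has {e,f,g,i}, so it must be h.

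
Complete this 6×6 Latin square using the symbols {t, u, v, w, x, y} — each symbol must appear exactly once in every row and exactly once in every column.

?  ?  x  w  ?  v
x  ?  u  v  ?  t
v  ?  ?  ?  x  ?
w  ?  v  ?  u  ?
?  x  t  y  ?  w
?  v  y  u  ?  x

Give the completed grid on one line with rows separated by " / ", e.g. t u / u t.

y u x w t v / x w u v y t / v y w t x u / w t v x u y / u x t y v w / t v y u w x

(r3,c3) = w
(r3,c4) = t
(r4,c4) = x
(r4,c6) = y
(r5,c1) = u
(r5,c5) = v
(r6,c1) = t
(r6,c5) = w
(r1,c1) = y
(r1,c5) = t
(r2,c5) = y
(r3,c6) = u
(r4,c2) = t
(r1,c2) = u
(r2,c2) = w
(r3,c2) = y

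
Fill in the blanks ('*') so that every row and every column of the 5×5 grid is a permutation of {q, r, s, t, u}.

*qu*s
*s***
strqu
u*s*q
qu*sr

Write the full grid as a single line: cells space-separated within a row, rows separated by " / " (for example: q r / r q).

t q u r s / r s q u t / s t r q u / u r s t q / q u t s r

(r2,c5) = t
(r4,c2) = r
(r4,c4) = t
(r5,c3) = t
(r1,c4) = r
(r2,c1) = r
(r2,c3) = q
(r2,c4) = u
(r1,c1) = t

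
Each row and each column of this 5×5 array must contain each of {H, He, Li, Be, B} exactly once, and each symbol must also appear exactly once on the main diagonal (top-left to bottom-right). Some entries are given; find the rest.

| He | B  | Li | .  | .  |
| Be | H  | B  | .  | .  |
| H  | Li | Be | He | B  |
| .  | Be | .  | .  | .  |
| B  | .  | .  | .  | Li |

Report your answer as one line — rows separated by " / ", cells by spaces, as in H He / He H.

At row 2, column 4: row 2 has {H,Be,B}; column 4 has {He}; that leaves Li.
At row 2, column 5: row 2 has {H,Li,Be,B}; column 5 has {Li,B}; that leaves He.
At row 4, column 1: row 4 has {Be}; column 1 has {H,He,Be,B}; that leaves Li.
At row 4, column 4: row 4 has {Li,Be}; column 4 has {He,Li}; the diagonal has {H,He,Li,Be}; that leaves B.
At row 4, column 5: row 4 has {Li,Be,B}; column 5 has {He,Li,B}; that leaves H.
At row 5, column 2: row 5 has {Li,B}; column 2 has {H,Li,Be,B}; that leaves He.
At row 5, column 3: row 5 has {He,Li,B}; column 3 has {Li,Be,B}; that leaves H.
At row 5, column 4: row 5 has {H,He,Li,B}; column 4 has {He,Li,B}; that leaves Be.
At row 1, column 4: row 1 has {He,Li,B}; column 4 has {He,Li,Be,B}; that leaves H.
At row 1, column 5: row 1 has {H,He,Li,B}; column 5 has {H,He,Li,B}; that leaves Be.
At row 4, column 3: row 4 has {H,Li,Be,B}; column 3 has {H,Li,Be,B}; that leaves He.

He B Li H Be / Be H B Li He / H Li Be He B / Li Be He B H / B He H Be Li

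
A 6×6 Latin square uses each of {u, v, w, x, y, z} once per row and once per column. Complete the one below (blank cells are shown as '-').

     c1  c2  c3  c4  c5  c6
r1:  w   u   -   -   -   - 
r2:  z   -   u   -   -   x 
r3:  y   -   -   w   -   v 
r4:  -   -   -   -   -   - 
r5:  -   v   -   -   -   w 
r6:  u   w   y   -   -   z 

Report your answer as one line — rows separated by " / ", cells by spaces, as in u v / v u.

w u v z x y / z y u v w x / y z x w u v / v x w y z u / x v z u y w / u w y x v z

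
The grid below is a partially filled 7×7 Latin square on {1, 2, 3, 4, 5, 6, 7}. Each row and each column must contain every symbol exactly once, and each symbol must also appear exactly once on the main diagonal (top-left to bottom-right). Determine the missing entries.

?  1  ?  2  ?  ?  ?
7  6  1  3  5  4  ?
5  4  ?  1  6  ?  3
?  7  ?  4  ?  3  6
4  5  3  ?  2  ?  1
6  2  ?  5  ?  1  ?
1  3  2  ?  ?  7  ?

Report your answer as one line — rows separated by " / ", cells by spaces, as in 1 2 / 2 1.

row 1 has {1,2}; column 1 has {1,4,5,6,7}; the diagonal has {1,2,4,6} — only 3 is left for (r1,c1).
row 2 has {1,3,4,5,6,7}; column 7 has {1,3,6} — only 2 is left for (r2,c7).
row 3 has {1,3,4,5,6}; column 3 has {1,2,3}; the diagonal has {1,2,3,4,6} — only 7 is left for (r3,c3).
row 3 has {1,3,4,5,6,7}; column 6 has {1,3,4,7} — only 2 is left for (r3,c6).
row 4 has {3,4,6,7}; column 1 has {1,3,4,5,6,7} — only 2 is left for (r4,c1).
row 4 has {2,3,4,6,7}; column 3 has {1,2,3,7} — only 5 is left for (r4,c3).
row 4 has {2,3,4,5,6,7}; column 5 has {2,5,6} — only 1 is left for (r4,c5).
row 5 has {1,2,3,4,5}; column 6 has {1,2,3,4,7} — only 6 is left for (r5,c6).
row 6 has {1,2,5,6}; column 3 has {1,2,3,5,7} — only 4 is left for (r6,c3).
row 6 has {1,2,4,5,6}; column 7 has {1,2,3,6} — only 7 is left for (r6,c7).
row 7 has {1,2,3,7}; column 4 has {1,2,3,4,5} — only 6 is left for (r7,c4).
row 7 has {1,2,3,6,7}; column 5 has {1,2,5,6} — only 4 is left for (r7,c5).
row 7 has {1,2,3,4,6,7}; column 7 has {1,2,3,6,7}; the diagonal has {1,2,3,4,6,7} — only 5 is left for (r7,c7).
row 1 has {1,2,3}; column 3 has {1,2,3,4,5,7} — only 6 is left for (r1,c3).
row 1 has {1,2,3,6}; column 5 has {1,2,4,5,6} — only 7 is left for (r1,c5).
row 1 has {1,2,3,6,7}; column 6 has {1,2,3,4,6,7} — only 5 is left for (r1,c6).
row 1 has {1,2,3,5,6,7}; column 7 has {1,2,3,5,6,7} — only 4 is left for (r1,c7).
row 5 has {1,2,3,4,5,6}; column 4 has {1,2,3,4,5,6} — only 7 is left for (r5,c4).
row 6 has {1,2,4,5,6,7}; column 5 has {1,2,4,5,6,7} — only 3 is left for (r6,c5).

3 1 6 2 7 5 4 / 7 6 1 3 5 4 2 / 5 4 7 1 6 2 3 / 2 7 5 4 1 3 6 / 4 5 3 7 2 6 1 / 6 2 4 5 3 1 7 / 1 3 2 6 4 7 5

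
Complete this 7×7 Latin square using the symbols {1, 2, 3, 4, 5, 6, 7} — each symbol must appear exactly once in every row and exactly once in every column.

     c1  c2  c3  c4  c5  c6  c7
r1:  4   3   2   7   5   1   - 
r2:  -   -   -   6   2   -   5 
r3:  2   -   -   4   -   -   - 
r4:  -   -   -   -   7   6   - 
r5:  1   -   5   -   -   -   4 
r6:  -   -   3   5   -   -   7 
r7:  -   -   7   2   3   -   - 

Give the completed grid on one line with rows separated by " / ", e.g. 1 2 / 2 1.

(r1,c7) = 6
(r5,c4) = 3
(r5,c5) = 6
(r6,c1) = 6
(r7,c1) = 5
(r7,c6) = 4
(r7,c7) = 1
(r3,c5) = 1
(r3,c7) = 3
(r4,c1) = 3
(r4,c4) = 1
(r4,c7) = 2
(r6,c5) = 4
(r6,c6) = 2
(r7,c2) = 6
(r2,c1) = 7
(r2,c6) = 3
(r3,c3) = 6
(r4,c3) = 4
(r5,c6) = 7
(r6,c2) = 1
(r2,c2) = 4
(r2,c3) = 1
(r3,c6) = 5
(r4,c2) = 5
(r5,c2) = 2
(r3,c2) = 7

4 3 2 7 5 1 6 / 7 4 1 6 2 3 5 / 2 7 6 4 1 5 3 / 3 5 4 1 7 6 2 / 1 2 5 3 6 7 4 / 6 1 3 5 4 2 7 / 5 6 7 2 3 4 1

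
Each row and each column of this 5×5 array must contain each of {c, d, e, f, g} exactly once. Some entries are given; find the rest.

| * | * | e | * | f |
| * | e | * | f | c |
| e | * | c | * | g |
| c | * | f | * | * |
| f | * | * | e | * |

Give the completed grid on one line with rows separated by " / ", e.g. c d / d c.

Cell (r3,c4): row 3 has {c,e,g}; column 4 has {e,f} → d.
Cell (r4,c4): row 4 has {c,f}; column 4 has {d,e,f} → g.
Cell (r5,c5): row 5 has {e,f}; column 5 has {c,f,g} → d.
Cell (r1,c4): row 1 has {e,f}; column 4 has {d,e,f,g} → c.
Cell (r3,c2): row 3 has {c,d,e,g}; column 2 has {e} → f.
Cell (r4,c2): row 4 has {c,f,g}; column 2 has {e,f} → d.
Cell (r4,c5): row 4 has {c,d,f,g}; column 5 has {c,d,f,g} → e.
Cell (r5,c3): row 5 has {d,e,f}; column 3 has {c,e,f} → g.
Cell (r1,c2): row 1 has {c,e,f}; column 2 has {d,e,f} → g.
Cell (r2,c3): row 2 has {c,e,f}; column 3 has {c,e,f,g} → d.
Cell (r5,c2): row 5 has {d,e,f,g}; column 2 has {d,e,f,g} → c.
Cell (r1,c1): row 1 has {c,e,f,g}; column 1 has {c,e,f} → d.
Cell (r2,c1): row 2 has {c,d,e,f}; column 1 has {c,d,e,f} → g.

d g e c f / g e d f c / e f c d g / c d f g e / f c g e d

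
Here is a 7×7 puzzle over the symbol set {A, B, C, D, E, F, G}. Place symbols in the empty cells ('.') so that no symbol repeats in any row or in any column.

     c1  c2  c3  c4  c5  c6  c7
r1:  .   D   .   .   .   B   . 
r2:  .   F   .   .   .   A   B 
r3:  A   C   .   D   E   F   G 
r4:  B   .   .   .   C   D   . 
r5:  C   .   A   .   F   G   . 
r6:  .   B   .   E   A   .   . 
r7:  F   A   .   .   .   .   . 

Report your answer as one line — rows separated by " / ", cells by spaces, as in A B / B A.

E D C F G B A / G F E C D A B / A C B D E F G / B G F A C D E / C E A B F G D / D B G E A C F / F A D G B E C

row 1 has {B,D}; column 5 has {A,C,E,F} — only G is left for (r1,c5).
row 2 has {A,B,F}; column 5 has {A,C,E,F,G} — only D is left for (r2,c5).
row 3 has {A,C,D,E,F,G}; column 3 has {A} — only B is left for (r3,c3).
row 5 has {A,C,F,G}; column 2 has {A,B,C,D,F} — only E is left for (r5,c2).
row 5 has {A,C,E,F,G}; column 4 has {D,E} — only B is left for (r5,c4).
row 5 has {A,B,C,E,F,G}; column 7 has {B,G} — only D is left for (r5,c7).
row 6 has {A,B,E}; column 6 has {A,B,D,F,G} — only C is left for (r6,c6).
row 6 has {A,B,C,E}; column 7 has {B,D,G} — only F is left for (r6,c7).
row 7 has {A,F}; column 5 has {A,C,D,E,F,G} — only B is left for (r7,c5).
row 7 has {A,B,F}; column 6 has {A,B,C,D,F,G} — only E is left for (r7,c6).
row 7 has {A,B,E,F}; column 7 has {B,D,F,G} — only C is left for (r7,c7).
row 1 has {B,D,G}; column 1 has {A,B,C,F} — only E is left for (r1,c1).
row 1 has {B,D,E,G}; column 7 has {B,C,D,F,G} — only A is left for (r1,c7).
row 2 has {A,B,D,F}; column 1 has {A,B,C,E,F} — only G is left for (r2,c1).
row 2 has {A,B,D,F,G}; column 4 has {B,D,E} — only C is left for (r2,c4).
row 4 has {B,C,D}; column 2 has {A,B,C,D,E,F} — only G is left for (r4,c2).
row 4 has {B,C,D,G}; column 7 has {A,B,C,D,F,G} — only E is left for (r4,c7).
row 6 has {A,B,C,E,F}; column 1 has {A,B,C,E,F,G} — only D is left for (r6,c1).
row 6 has {A,B,C,D,E,F}; column 3 has {A,B} — only G is left for (r6,c3).
row 7 has {A,B,C,E,F}; column 3 has {A,B,G} — only D is left for (r7,c3).
row 7 has {A,B,C,D,E,F}; column 4 has {B,C,D,E} — only G is left for (r7,c4).
row 1 has {A,B,D,E,G}; column 4 has {B,C,D,E,G} — only F is left for (r1,c4).
row 2 has {A,B,C,D,F,G}; column 3 has {A,B,D,G} — only E is left for (r2,c3).
row 4 has {B,C,D,E,G}; column 3 has {A,B,D,E,G} — only F is left for (r4,c3).
row 4 has {B,C,D,E,F,G}; column 4 has {B,C,D,E,F,G} — only A is left for (r4,c4).
row 1 has {A,B,D,E,F,G}; column 3 has {A,B,D,E,F,G} — only C is left for (r1,c3).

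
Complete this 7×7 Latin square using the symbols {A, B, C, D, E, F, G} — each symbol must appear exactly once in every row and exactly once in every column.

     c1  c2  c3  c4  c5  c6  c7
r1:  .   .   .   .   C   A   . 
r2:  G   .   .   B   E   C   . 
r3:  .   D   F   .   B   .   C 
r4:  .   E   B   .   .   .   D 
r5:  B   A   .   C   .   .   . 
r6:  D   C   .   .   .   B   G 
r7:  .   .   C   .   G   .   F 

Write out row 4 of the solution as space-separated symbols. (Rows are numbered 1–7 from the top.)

(r2,c2) = F
(r2,c7) = A
(r5,c7) = E
(r7,c2) = B
(r1,c2) = G
(r1,c7) = B
(r2,c3) = D
(r5,c3) = G
(r1,c3) = E
(r6,c3) = A
(r6,c5) = F
(r1,c1) = F
(r1,c4) = D
(r4,c5) = A
(r5,c5) = D
(r5,c6) = F
(r6,c4) = E
(r7,c4) = A
(r3,c4) = G
(r3,c6) = E
(r4,c1) = C
(r4,c4) = F
(r4,c6) = G

C E B F A G D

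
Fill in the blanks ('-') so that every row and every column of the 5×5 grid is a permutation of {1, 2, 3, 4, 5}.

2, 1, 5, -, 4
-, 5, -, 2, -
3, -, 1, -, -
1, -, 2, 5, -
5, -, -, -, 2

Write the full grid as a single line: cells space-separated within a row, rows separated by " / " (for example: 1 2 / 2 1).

2 1 5 3 4 / 4 5 3 2 1 / 3 2 1 4 5 / 1 4 2 5 3 / 5 3 4 1 2

(r1,c4) = 3
(r2,c1) = 4
(r2,c3) = 3
(r2,c5) = 1
(r3,c4) = 4
(r3,c5) = 5
(r4,c5) = 3
(r5,c3) = 4
(r5,c4) = 1
(r3,c2) = 2
(r4,c2) = 4
(r5,c2) = 3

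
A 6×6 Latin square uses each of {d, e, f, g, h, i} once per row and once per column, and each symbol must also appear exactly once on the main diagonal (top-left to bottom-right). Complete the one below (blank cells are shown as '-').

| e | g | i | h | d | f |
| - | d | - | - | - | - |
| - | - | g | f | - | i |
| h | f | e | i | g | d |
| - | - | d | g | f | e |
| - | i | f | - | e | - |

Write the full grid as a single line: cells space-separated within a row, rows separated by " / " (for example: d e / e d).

(r2,c3): row 2 has {d}; column 3 has {d,e,f,g,i}, so it must be h.
(r2,c4): row 2 has {d,h}; column 4 has {f,g,h,i}, so it must be e.
(r2,c5): row 2 has {d,e,h}; column 5 has {d,e,f,g}, so it must be i.
(r2,c6): row 2 has {d,e,h,i}; column 6 has {d,e,f,i}, so it must be g.
(r3,c1): row 3 has {f,g,i}; column 1 has {e,h}, so it must be d.
(r3,c5): row 3 has {d,f,g,i}; column 5 has {d,e,f,g,i}, so it must be h.
(r5,c1): row 5 has {d,e,f,g}; column 1 has {d,e,h}, so it must be i.
(r5,c2): row 5 has {d,e,f,g,i}; column 2 has {d,f,g,i}, so it must be h.
(r6,c1): row 6 has {e,f,i}; column 1 has {d,e,h,i}, so it must be g.
(r6,c4): row 6 has {e,f,g,i}; column 4 has {e,f,g,h,i}, so it must be d.
(r6,c6): row 6 has {d,e,f,g,i}; column 6 has {d,e,f,g,i}; the diagonal has {d,e,f,g,i}, so it must be h.
(r2,c1): row 2 has {d,e,g,h,i}; column 1 has {d,e,g,h,i}, so it must be f.
(r3,c2): row 3 has {d,f,g,h,i}; column 2 has {d,f,g,h,i}, so it must be e.

e g i h d f / f d h e i g / d e g f h i / h f e i g d / i h d g f e / g i f d e h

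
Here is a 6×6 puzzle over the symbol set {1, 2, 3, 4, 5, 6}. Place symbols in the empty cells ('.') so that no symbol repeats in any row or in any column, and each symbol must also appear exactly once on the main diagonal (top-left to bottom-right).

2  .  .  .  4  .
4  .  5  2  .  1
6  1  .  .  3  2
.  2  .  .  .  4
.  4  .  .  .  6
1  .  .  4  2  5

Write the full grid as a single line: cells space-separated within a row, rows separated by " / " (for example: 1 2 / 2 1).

2 5 6 1 4 3 / 4 3 5 2 6 1 / 6 1 4 5 3 2 / 3 2 1 6 5 4 / 5 4 2 3 1 6 / 1 6 3 4 2 5

(r1,c6) = 3
(r2,c5) = 6
(r3,c3) = 4
(r3,c4) = 5
(r5,c5) = 1
(r2,c2) = 3
(r4,c4) = 6
(r4,c5) = 5
(r5,c4) = 3
(r6,c2) = 6
(r6,c3) = 3
(r1,c2) = 5
(r1,c4) = 1
(r4,c1) = 3
(r4,c3) = 1
(r5,c1) = 5
(r5,c3) = 2
(r1,c3) = 6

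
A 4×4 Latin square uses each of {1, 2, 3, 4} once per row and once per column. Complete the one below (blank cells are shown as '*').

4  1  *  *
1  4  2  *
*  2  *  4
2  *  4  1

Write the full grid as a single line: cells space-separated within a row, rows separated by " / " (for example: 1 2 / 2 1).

4 1 3 2 / 1 4 2 3 / 3 2 1 4 / 2 3 4 1

Cell (r1,c3): row 1 has {1,4}; column 3 has {2,4} → 3.
Cell (r1,c4): row 1 has {1,3,4}; column 4 has {1,4} → 2.
Cell (r2,c4): row 2 has {1,2,4}; column 4 has {1,2,4} → 3.
Cell (r3,c1): row 3 has {2,4}; column 1 has {1,2,4} → 3.
Cell (r3,c3): row 3 has {2,3,4}; column 3 has {2,3,4} → 1.
Cell (r4,c2): row 4 has {1,2,4}; column 2 has {1,2,4} → 3.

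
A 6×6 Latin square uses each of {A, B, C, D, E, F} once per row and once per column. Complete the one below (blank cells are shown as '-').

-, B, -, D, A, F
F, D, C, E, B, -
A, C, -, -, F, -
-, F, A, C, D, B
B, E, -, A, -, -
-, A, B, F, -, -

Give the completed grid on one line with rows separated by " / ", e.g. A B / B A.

C B E D A F / F D C E B A / A C D B F E / E F A C D B / B E F A C D / D A B F E C

(r1,c3) = E
(r2,c6) = A
(r3,c3) = D
(r3,c4) = B
(r3,c6) = E
(r4,c1) = E
(r5,c3) = F
(r5,c5) = C
(r5,c6) = D
(r6,c5) = E
(r6,c6) = C
(r1,c1) = C
(r6,c1) = D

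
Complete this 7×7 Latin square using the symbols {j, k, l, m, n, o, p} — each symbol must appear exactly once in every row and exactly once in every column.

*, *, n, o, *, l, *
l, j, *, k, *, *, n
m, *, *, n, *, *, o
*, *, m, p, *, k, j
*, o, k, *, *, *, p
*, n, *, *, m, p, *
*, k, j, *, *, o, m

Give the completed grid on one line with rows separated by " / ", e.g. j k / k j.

(r1,c7) = k
(r2,c6) = m
(r3,c6) = j
(r4,c2) = l
(r5,c6) = n
(r6,c7) = l
(r7,c4) = l
(r3,c2) = p
(r3,c3) = l
(r3,c5) = k
(r5,c1) = j
(r5,c4) = m
(r5,c5) = l
(r6,c3) = o
(r6,c4) = j
(r1,c1) = p
(r1,c2) = m
(r1,c5) = j
(r2,c3) = p
(r2,c5) = o
(r4,c5) = n
(r6,c1) = k
(r7,c1) = n
(r7,c5) = p
(r4,c1) = o

p m n o j l k / l j p k o m n / m p l n k j o / o l m p n k j / j o k m l n p / k n o j m p l / n k j l p o m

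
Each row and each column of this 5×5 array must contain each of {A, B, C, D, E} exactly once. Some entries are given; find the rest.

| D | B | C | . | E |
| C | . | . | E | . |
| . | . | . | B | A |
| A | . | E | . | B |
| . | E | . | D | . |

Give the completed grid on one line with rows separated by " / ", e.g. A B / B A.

D B C A E / C A B E D / E C D B A / A D E C B / B E A D C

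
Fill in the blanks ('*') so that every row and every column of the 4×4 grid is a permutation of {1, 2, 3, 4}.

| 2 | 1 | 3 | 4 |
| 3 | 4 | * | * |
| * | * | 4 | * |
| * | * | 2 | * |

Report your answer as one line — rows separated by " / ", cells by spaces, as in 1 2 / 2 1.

2 1 3 4 / 3 4 1 2 / 1 2 4 3 / 4 3 2 1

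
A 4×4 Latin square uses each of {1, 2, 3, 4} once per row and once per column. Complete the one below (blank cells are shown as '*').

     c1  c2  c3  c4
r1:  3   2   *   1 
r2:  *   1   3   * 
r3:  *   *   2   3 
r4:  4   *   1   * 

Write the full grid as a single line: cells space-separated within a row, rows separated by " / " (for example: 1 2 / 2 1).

3 2 4 1 / 2 1 3 4 / 1 4 2 3 / 4 3 1 2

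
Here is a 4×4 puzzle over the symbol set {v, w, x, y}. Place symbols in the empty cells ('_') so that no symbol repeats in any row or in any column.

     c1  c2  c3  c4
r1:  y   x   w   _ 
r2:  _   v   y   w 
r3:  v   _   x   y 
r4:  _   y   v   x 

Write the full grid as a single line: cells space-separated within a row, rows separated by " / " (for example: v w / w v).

(r1,c4): row 1 has {w,x,y}; column 4 has {w,x,y}, so it must be v.
(r2,c1): row 2 has {v,w,y}; column 1 has {v,y}, so it must be x.
(r3,c2): row 3 has {v,x,y}; column 2 has {v,x,y}, so it must be w.
(r4,c1): row 4 has {v,x,y}; column 1 has {v,x,y}, so it must be w.

y x w v / x v y w / v w x y / w y v x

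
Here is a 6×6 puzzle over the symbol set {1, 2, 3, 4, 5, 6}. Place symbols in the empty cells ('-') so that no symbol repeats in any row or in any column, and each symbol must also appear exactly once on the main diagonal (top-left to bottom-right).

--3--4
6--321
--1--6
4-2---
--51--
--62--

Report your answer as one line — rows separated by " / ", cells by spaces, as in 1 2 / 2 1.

Cell (r2,c3): row 2 has {1,2,3,6}; column 3 has {1,2,3,5,6} → 4.
Cell (r2,c2): row 2 has {1,2,3,4,6}; column 2 is empty so far; the diagonal has {1} → 5.
Cell (r4,c4): row 4 has {2,4}; column 4 has {1,2,3}; the diagonal has {1,5} → 6.
Cell (r6,c6): row 6 has {2,6}; column 6 has {1,4,6}; the diagonal has {1,5,6} → 3.
Cell (r1,c1): row 1 has {3,4}; column 1 has {4,6}; the diagonal has {1,3,5,6} → 2.
Cell (r1,c4): row 1 has {2,3,4}; column 4 has {1,2,3,6} → 5.
Cell (r3,c4): row 3 has {1,6}; column 4 has {1,2,3,5,6} → 4.
Cell (r4,c6): row 4 has {2,4,6}; column 6 has {1,3,4,6} → 5.
Cell (r5,c1): row 5 has {1,5}; column 1 has {2,4,6} → 3.
Cell (r5,c5): row 5 has {1,3,5}; column 5 has {2}; the diagonal has {1,2,3,5,6} → 4.
Cell (r5,c6): row 5 has {1,3,4,5}; column 6 has {1,3,4,5,6} → 2.
Cell (r3,c1): row 3 has {1,4,6}; column 1 has {2,3,4,6} → 5.
Cell (r3,c5): row 3 has {1,4,5,6}; column 5 has {2,4} → 3.
Cell (r4,c5): row 4 has {2,4,5,6}; column 5 has {2,3,4} → 1.
Cell (r5,c2): row 5 has {1,2,3,4,5}; column 2 has {5} → 6.
Cell (r6,c1): row 6 has {2,3,6}; column 1 has {2,3,4,5,6} → 1.
Cell (r6,c2): row 6 has {1,2,3,6}; column 2 has {5,6} → 4.
Cell (r6,c5): row 6 has {1,2,3,4,6}; column 5 has {1,2,3,4} → 5.
Cell (r1,c2): row 1 has {2,3,4,5}; column 2 has {4,5,6} → 1.
Cell (r1,c5): row 1 has {1,2,3,4,5}; column 5 has {1,2,3,4,5} → 6.
Cell (r3,c2): row 3 has {1,3,4,5,6}; column 2 has {1,4,5,6} → 2.
Cell (r4,c2): row 4 has {1,2,4,5,6}; column 2 has {1,2,4,5,6} → 3.

2 1 3 5 6 4 / 6 5 4 3 2 1 / 5 2 1 4 3 6 / 4 3 2 6 1 5 / 3 6 5 1 4 2 / 1 4 6 2 5 3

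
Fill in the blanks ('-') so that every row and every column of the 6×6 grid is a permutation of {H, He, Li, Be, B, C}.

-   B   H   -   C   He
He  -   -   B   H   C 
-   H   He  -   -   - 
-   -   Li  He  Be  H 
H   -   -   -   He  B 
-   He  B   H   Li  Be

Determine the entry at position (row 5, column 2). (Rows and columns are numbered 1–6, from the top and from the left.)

Be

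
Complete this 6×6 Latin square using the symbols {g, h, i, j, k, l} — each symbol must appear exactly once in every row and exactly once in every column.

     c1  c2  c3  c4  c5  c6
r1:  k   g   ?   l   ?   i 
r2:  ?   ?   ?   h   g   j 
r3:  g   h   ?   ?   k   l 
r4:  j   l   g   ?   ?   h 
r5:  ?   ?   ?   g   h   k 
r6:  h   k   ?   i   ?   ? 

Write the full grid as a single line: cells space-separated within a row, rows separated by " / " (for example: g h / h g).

k g h l j i / l i k h g j / g h i j k l / j l g k i h / i j l g h k / h k j i l g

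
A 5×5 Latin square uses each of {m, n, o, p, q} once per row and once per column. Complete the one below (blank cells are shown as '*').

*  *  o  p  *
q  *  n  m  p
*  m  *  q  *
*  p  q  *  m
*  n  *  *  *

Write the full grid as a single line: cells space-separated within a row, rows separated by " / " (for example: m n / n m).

m q o p n / q o n m p / n m p q o / o p q n m / p n m o q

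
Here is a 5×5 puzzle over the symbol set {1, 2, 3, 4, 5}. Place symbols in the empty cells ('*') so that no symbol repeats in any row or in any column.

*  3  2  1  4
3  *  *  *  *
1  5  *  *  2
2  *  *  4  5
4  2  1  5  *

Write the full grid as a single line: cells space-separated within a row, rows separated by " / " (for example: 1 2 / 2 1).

5 3 2 1 4 / 3 4 5 2 1 / 1 5 4 3 2 / 2 1 3 4 5 / 4 2 1 5 3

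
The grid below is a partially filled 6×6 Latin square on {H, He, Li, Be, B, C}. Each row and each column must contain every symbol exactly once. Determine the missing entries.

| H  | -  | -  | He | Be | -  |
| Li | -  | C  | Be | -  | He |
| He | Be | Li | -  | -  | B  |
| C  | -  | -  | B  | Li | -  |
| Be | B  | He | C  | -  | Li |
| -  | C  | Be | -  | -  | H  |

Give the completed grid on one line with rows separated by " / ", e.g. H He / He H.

H Li B He Be C / Li H C Be B He / He Be Li H C B / C He H B Li Be / Be B He C H Li / B C Be Li He H

(r1,c2): row 1 has {H,He,Be}; column 2 has {Be,B,C}, so it must be Li.
(r1,c3): row 1 has {H,He,Li,Be}; column 3 has {He,Li,Be,C}, so it must be B.
(r1,c6): row 1 has {H,He,Li,Be,B}; column 6 has {H,He,Li,B}, so it must be C.
(r2,c2): row 2 has {He,Li,Be,C}; column 2 has {Li,Be,B,C}, so it must be H.
(r2,c5): row 2 has {H,He,Li,Be,C}; column 5 has {Li,Be}, so it must be B.
(r3,c4): row 3 has {He,Li,Be,B}; column 4 has {He,Be,B,C}, so it must be H.
(r3,c5): row 3 has {H,He,Li,Be,B}; column 5 has {Li,Be,B}, so it must be C.
(r4,c2): row 4 has {Li,B,C}; column 2 has {H,Li,Be,B,C}, so it must be He.
(r4,c3): row 4 has {He,Li,B,C}; column 3 has {He,Li,Be,B,C}, so it must be H.
(r4,c6): row 4 has {H,He,Li,B,C}; column 6 has {H,He,Li,B,C}, so it must be Be.
(r5,c5): row 5 has {He,Li,Be,B,C}; column 5 has {Li,Be,B,C}, so it must be H.
(r6,c1): row 6 has {H,Be,C}; column 1 has {H,He,Li,Be,C}, so it must be B.
(r6,c4): row 6 has {H,Be,B,C}; column 4 has {H,He,Be,B,C}, so it must be Li.
(r6,c5): row 6 has {H,Li,Be,B,C}; column 5 has {H,Li,Be,B,C}, so it must be He.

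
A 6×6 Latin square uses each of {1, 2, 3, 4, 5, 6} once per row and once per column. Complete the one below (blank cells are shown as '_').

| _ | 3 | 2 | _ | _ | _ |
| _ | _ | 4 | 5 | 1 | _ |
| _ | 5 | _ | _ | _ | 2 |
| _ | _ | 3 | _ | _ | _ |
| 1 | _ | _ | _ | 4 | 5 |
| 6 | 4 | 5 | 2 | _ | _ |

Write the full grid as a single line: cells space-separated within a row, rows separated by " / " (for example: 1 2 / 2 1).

(r5,c3) = 6
(r5,c4) = 3
(r6,c5) = 3
(r6,c6) = 1
(r3,c3) = 1
(r3,c5) = 6
(r5,c2) = 2
(r1,c5) = 5
(r2,c2) = 6
(r2,c6) = 3
(r3,c4) = 4
(r4,c2) = 1
(r4,c4) = 6
(r4,c5) = 2
(r4,c6) = 4
(r1,c1) = 4
(r1,c4) = 1
(r1,c6) = 6
(r2,c1) = 2
(r3,c1) = 3
(r4,c1) = 5

4 3 2 1 5 6 / 2 6 4 5 1 3 / 3 5 1 4 6 2 / 5 1 3 6 2 4 / 1 2 6 3 4 5 / 6 4 5 2 3 1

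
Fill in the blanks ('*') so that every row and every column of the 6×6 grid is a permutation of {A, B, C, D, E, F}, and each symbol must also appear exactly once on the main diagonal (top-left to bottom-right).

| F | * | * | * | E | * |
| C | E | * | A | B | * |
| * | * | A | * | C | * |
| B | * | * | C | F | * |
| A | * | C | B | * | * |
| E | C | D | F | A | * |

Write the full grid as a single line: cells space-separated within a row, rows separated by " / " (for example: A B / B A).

F A B D E C / C E F A B D / D B A E C F / B D E C F A / A F C B D E / E C D F A B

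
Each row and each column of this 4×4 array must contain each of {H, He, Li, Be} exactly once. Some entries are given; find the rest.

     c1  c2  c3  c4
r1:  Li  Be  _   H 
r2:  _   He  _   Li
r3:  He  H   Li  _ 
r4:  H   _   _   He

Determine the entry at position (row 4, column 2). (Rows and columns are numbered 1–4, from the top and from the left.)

Li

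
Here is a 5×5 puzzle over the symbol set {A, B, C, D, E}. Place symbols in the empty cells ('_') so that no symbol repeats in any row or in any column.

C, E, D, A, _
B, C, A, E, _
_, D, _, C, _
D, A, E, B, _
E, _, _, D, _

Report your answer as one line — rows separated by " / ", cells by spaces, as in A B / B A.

(r1,c5): row 1 has {A,C,D,E}; column 5 is empty so far, so it must be B.
(r2,c5): row 2 has {A,B,C,E}; column 5 has {B}, so it must be D.
(r3,c1): row 3 has {C,D}; column 1 has {B,C,D,E}, so it must be A.
(r3,c3): row 3 has {A,C,D}; column 3 has {A,D,E}, so it must be B.
(r3,c5): row 3 has {A,B,C,D}; column 5 has {B,D}, so it must be E.
(r4,c5): row 4 has {A,B,D,E}; column 5 has {B,D,E}, so it must be C.
(r5,c2): row 5 has {D,E}; column 2 has {A,C,D,E}, so it must be B.
(r5,c3): row 5 has {B,D,E}; column 3 has {A,B,D,E}, so it must be C.
(r5,c5): row 5 has {B,C,D,E}; column 5 has {B,C,D,E}, so it must be A.

C E D A B / B C A E D / A D B C E / D A E B C / E B C D A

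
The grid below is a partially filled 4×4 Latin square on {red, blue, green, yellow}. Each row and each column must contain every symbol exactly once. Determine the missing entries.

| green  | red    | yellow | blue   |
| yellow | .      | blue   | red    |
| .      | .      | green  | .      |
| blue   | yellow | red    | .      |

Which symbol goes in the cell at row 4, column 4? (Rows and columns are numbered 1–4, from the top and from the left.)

green

Cell (r2,c2): row 2 has {red,blue,yellow}; column 2 has {red,yellow} → green.
Cell (r3,c1): row 3 has {green}; column 1 has {blue,green,yellow} → red.
Cell (r3,c2): row 3 has {red,green}; column 2 has {red,green,yellow} → blue.
Cell (r3,c4): row 3 has {red,blue,green}; column 4 has {red,blue} → yellow.
Cell (r4,c4): row 4 has {red,blue,yellow}; column 4 has {red,blue,yellow} → green.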